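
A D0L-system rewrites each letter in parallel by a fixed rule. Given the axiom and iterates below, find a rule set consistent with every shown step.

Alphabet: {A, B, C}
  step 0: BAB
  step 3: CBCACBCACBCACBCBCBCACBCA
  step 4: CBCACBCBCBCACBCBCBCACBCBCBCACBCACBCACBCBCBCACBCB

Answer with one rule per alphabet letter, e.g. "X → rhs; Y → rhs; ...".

A->CB, B->CA, C->CB

  step 3 ⇒ step 4: CBCACBCACBCACBCBCBCACBCA ⇒ CB·CA·CB·CB·CB·CA·CB·CB·CB·CA·CB·CB·CB·CA·CB·CA·CB·CA·CB·CB·CB·CA·CB·CB
    A ↦ CB
    B ↦ CA
    C ↦ CB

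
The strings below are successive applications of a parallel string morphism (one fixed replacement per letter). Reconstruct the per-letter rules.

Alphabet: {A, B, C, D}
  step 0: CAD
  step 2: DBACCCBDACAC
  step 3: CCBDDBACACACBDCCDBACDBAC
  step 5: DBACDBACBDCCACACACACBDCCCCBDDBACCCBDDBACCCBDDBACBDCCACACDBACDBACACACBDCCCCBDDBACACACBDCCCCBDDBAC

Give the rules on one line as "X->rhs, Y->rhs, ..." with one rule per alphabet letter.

A->DB, B->BD, C->AC, D->CC

  step 2 ⇒ step 3: DBACCCBDACAC ⇒ CC·BD·DB·AC·AC·AC·BD·CC·DB·AC·DB·AC
    A ↦ DB
    B ↦ BD
    C ↦ AC
    D ↦ CC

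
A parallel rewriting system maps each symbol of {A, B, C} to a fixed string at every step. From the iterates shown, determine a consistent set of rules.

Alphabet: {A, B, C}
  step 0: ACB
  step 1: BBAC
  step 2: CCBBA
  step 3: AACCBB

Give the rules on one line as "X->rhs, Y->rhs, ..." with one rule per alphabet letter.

A->BB, B->C, C->A

  step 2 ⇒ step 3: CCBBA ⇒ A·A·C·C·BB
    A ↦ BB
    B ↦ C
    C ↦ A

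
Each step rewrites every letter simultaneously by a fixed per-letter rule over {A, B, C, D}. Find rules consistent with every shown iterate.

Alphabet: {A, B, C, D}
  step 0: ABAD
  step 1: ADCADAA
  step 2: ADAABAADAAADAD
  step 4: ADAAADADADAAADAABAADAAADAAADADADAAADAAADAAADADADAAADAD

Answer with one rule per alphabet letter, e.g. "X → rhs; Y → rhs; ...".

A->AD, B->C, C->BA, D->AA

  step 1 ⇒ step 2: ADCADAA ⇒ AD·AA·BA·AD·AA·AD·AD
    A ↦ AD
    C ↦ BA
    D ↦ AA
  step 0 ⇒ step 1: ABAD ⇒ AD·C·AD·AA
    B ↦ C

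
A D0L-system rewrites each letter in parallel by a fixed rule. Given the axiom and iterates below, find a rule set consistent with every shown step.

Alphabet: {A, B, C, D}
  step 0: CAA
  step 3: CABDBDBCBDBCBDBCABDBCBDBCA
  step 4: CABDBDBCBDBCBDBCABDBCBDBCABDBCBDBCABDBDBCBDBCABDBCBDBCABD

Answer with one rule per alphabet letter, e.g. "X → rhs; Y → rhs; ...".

  step 3 ⇒ step 4: CABDBDBCBDBCBDBCABDBCBDBCA ⇒ CA·BD·BDB·C·BDB·C·BDB·CA·BDB·C·BDB·CA·BDB·C·BDB·CA·BD·BDB·C·BDB·CA·BDB·C·BDB·CA·BD
    A ↦ BD
    B ↦ BDB
    C ↦ CA
    D ↦ C

A->BD, B->BDB, C->CA, D->C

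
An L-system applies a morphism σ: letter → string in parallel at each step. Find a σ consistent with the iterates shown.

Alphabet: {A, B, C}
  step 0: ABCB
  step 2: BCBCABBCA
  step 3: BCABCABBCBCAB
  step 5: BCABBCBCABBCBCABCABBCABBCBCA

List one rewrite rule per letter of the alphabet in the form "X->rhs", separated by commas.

A->B, B->BC, C->A

  step 2 ⇒ step 3: BCBCABBCA ⇒ BC·A·BC·A·B·BC·BC·A·B
    A ↦ B
    B ↦ BC
    C ↦ A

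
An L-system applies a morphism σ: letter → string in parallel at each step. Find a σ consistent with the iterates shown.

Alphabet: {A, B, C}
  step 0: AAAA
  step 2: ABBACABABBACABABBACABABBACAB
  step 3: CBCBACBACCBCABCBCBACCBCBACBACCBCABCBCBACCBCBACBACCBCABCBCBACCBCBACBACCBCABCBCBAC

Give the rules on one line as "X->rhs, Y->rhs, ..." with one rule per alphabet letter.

  step 2 ⇒ step 3: ABBACABABBACABABBACABABBACAB ⇒ CBC·BAC·BAC·CBC·AB·CBC·BAC·CBC·BAC·BAC·CBC·AB·CBC·BAC·CBC·BAC·BAC·CBC·AB·CBC·BAC·CBC·BAC·BAC·CBC·AB·CBC·BAC
    A ↦ CBC
    B ↦ BAC
    C ↦ AB

A->CBC, B->BAC, C->AB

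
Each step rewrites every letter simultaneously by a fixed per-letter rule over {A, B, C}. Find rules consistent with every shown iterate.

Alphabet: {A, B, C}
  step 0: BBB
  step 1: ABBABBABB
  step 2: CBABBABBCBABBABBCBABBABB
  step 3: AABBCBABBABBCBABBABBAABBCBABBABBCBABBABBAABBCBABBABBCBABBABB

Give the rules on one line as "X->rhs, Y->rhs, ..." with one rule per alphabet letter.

A->CB, B->ABB, C->A

  step 2 ⇒ step 3: CBABBABBCBABBABBCBABBABB ⇒ A·ABB·CB·ABB·ABB·CB·ABB·ABB·A·ABB·CB·ABB·ABB·CB·ABB·ABB·A·ABB·CB·ABB·ABB·CB·ABB·ABB
    A ↦ CB
    B ↦ ABB
    C ↦ A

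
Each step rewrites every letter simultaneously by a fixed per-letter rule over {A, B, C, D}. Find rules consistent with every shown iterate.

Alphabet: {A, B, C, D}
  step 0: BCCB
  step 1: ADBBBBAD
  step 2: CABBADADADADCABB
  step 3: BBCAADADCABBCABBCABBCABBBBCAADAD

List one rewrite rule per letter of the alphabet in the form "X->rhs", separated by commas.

A->CA, B->AD, C->BB, D->BB

  step 2 ⇒ step 3: CABBADADADADCABB ⇒ BB·CA·AD·AD·CA·BB·CA·BB·CA·BB·CA·BB·BB·CA·AD·AD
    A ↦ CA
    B ↦ AD
    C ↦ BB
    D ↦ BB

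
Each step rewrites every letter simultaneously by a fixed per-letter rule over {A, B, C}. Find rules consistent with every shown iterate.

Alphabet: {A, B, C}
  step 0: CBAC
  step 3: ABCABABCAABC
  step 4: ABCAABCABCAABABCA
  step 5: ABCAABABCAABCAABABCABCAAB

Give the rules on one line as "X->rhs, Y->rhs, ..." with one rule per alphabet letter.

A->AB, B->C, C->A

  step 4 ⇒ step 5: ABCAABCABCAABABCA ⇒ AB·C·A·AB·AB·C·A·AB·C·A·AB·AB·C·AB·C·A·AB
    A ↦ AB
    B ↦ C
    C ↦ A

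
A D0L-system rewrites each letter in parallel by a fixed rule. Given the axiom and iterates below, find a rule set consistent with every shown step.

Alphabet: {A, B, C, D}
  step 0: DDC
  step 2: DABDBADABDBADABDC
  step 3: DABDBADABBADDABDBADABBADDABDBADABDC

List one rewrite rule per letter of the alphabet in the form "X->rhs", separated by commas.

A->D, B->BA, C->DC, D->DAB

  step 2 ⇒ step 3: DABDBADABDBADABDC ⇒ DAB·D·BA·DAB·BA·D·DAB·D·BA·DAB·BA·D·DAB·D·BA·DAB·DC
    A ↦ D
    B ↦ BA
    C ↦ DC
    D ↦ DAB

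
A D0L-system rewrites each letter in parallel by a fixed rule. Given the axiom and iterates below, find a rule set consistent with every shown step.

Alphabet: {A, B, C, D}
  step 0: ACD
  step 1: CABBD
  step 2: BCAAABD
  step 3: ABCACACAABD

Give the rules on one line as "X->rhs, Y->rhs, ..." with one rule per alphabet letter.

A->CA, B->A, C->B, D->BD

  step 2 ⇒ step 3: BCAAABD ⇒ A·B·CA·CA·CA·A·BD
    A ↦ CA
    B ↦ A
    C ↦ B
    D ↦ BD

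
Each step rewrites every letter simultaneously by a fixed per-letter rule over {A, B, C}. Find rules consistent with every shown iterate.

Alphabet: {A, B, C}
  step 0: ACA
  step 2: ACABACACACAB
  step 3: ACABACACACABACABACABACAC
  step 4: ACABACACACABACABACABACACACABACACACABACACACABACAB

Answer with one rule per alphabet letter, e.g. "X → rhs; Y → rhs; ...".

A->AC, B->AC, C->AB

  step 3 ⇒ step 4: ACABACACACABACABACABACAC ⇒ AC·AB·AC·AC·AC·AB·AC·AB·AC·AB·AC·AC·AC·AB·AC·AC·AC·AB·AC·AC·AC·AB·AC·AB
    A ↦ AC
    B ↦ AC
    C ↦ AB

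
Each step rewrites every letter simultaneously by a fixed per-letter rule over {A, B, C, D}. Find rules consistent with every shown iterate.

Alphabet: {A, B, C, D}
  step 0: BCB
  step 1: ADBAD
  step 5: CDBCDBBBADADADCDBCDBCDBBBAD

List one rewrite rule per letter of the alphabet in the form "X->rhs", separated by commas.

A->CD, B->AD, C->B, D->B

  step 0 ⇒ step 1: BCB ⇒ AD·B·AD
    B ↦ AD
    C ↦ B
    A ↦ CD  (constrained at step 1)
    D ↦ B  (constrained at step 1)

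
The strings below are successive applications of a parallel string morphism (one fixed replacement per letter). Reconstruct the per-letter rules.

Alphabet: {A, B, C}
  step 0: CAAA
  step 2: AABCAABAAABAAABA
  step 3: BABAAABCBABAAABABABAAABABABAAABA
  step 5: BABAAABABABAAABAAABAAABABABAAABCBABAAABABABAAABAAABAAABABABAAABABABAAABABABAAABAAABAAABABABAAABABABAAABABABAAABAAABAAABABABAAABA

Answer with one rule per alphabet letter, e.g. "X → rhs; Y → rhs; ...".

  step 2 ⇒ step 3: AABCAABAAABAAABA ⇒ BA·BA·AA·BC·BA·BA·AA·BA·BA·BA·AA·BA·BA·BA·AA·BA
    A ↦ BA
    B ↦ AA
    C ↦ BC

A->BA, B->AA, C->BC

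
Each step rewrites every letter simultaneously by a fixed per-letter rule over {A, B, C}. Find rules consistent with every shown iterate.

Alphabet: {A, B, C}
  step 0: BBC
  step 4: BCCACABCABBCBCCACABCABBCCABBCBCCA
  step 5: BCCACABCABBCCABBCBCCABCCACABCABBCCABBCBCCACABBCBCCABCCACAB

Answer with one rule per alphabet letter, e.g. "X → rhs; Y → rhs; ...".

A->B, B->BC, C->CA

  step 4 ⇒ step 5: BCCACABCABBCBCCACABCABBCCABBCBCCA ⇒ BC·CA·CA·B·CA·B·BC·CA·B·BC·BC·CA·BC·CA·CA·B·CA·B·BC·CA·B·BC·BC·CA·CA·B·BC·BC·CA·BC·CA·CA·B
    A ↦ B
    B ↦ BC
    C ↦ CA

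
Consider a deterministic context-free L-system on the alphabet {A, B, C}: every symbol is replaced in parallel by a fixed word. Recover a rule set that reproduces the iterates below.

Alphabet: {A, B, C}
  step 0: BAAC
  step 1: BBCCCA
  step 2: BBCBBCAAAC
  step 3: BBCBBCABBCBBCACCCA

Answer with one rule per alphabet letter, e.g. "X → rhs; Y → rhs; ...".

  step 2 ⇒ step 3: BBCBBCAAAC ⇒ BBC·BBC·A·BBC·BBC·A·C·C·C·A
    A ↦ C
    B ↦ BBC
    C ↦ A

A->C, B->BBC, C->A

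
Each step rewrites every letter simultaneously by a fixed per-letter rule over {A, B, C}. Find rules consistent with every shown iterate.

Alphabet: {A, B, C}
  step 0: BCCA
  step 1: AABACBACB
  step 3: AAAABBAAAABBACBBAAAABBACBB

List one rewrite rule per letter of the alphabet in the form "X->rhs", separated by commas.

A->B, B->AA, C->BAC

  step 0 ⇒ step 1: BCCA ⇒ AA·BAC·BAC·B
    A ↦ B
    B ↦ AA
    C ↦ BAC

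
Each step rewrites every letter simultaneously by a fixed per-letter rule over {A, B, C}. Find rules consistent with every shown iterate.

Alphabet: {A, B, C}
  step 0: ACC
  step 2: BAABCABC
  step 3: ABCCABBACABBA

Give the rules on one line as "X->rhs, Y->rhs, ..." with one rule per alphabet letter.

  step 2 ⇒ step 3: BAABCABC ⇒ AB·C·C·AB·BA·C·AB·BA
    A ↦ C
    B ↦ AB
    C ↦ BA

A->C, B->AB, C->BA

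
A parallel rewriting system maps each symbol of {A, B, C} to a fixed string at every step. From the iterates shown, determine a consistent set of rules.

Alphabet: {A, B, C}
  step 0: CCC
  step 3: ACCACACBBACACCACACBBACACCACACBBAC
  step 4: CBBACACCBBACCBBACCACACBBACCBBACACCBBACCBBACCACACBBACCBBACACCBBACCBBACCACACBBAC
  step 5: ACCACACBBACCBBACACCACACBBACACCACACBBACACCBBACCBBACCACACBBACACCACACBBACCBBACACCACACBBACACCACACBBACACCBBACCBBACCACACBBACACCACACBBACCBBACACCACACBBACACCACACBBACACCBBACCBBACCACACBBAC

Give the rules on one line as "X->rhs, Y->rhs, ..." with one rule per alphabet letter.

  step 4 ⇒ step 5: CBBACACCBBACCBBACCACACBBACCBBACACCBBACCBBACCACACBBACCBBACACCBBACCBBACCACACBBAC ⇒ AC·CA·CA·CBB·AC·CBB·AC·AC·CA·CA·CBB·AC·AC·CA·CA·CBB·AC·AC·CBB·AC·CBB·AC·CA·CA·CBB·AC·AC·CA·CA·CBB·AC·CBB·AC·AC·CA·CA·CBB·AC·AC·CA·CA·CBB·AC·AC·CBB·AC·CBB·AC·CA·CA·CBB·AC·AC·CA·CA·CBB·AC·CBB·AC·AC·CA·CA·CBB·AC·AC·CA·CA·CBB·AC·AC·CBB·AC·CBB·AC·CA·CA·CBB·AC
    A ↦ CBB
    B ↦ CA
    C ↦ AC

A->CBB, B->CA, C->AC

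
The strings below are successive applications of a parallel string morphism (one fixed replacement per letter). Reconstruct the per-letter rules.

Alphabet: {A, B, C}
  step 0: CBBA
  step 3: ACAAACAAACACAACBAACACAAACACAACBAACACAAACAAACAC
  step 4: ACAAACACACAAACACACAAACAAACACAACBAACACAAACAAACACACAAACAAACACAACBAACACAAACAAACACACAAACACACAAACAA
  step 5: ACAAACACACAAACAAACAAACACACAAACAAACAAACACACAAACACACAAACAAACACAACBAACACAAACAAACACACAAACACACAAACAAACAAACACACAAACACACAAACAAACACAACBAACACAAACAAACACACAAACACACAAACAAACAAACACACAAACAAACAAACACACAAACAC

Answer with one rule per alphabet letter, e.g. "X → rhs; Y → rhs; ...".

  step 4 ⇒ step 5: ACAAACACACAAACACACAAACAAACACAACBAACACAAACAAACACACAAACAAACACAACBAACACAAACAAACACACAAACACACAAACAA ⇒ AC·AA·AC·AC·AC·AA·AC·AA·AC·AA·AC·AC·AC·AA·AC·AA·AC·AA·AC·AC·AC·AA·AC·AC·AC·AA·AC·AA·AC·AC·AA·CBA·AC·AC·AA·AC·AA·AC·AC·AC·AA·AC·AC·AC·AA·AC·AA·AC·AA·AC·AC·AC·AA·AC·AC·AC·AA·AC·AA·AC·AC·AA·CBA·AC·AC·AA·AC·AA·AC·AC·AC·AA·AC·AC·AC·AA·AC·AA·AC·AA·AC·AC·AC·AA·AC·AA·AC·AA·AC·AC·AC·AA·AC·AC
    A ↦ AC
    B ↦ CBA
    C ↦ AA

A->AC, B->CBA, C->AA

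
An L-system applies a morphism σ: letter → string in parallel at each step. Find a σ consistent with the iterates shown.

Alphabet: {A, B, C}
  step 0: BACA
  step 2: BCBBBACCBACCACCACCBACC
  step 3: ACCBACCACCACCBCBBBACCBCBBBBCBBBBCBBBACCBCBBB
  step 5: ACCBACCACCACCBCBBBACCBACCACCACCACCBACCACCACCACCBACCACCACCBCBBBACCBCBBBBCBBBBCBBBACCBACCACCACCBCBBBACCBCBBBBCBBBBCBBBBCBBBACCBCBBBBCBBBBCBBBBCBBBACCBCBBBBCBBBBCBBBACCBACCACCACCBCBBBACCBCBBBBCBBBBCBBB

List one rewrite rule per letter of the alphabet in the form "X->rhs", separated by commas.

  step 2 ⇒ step 3: BCBBBACCBACCACCACCBACC ⇒ ACC·B·ACC·ACC·ACC·BCB·B·B·ACC·BCB·B·B·BCB·B·B·BCB·B·B·ACC·BCB·B·B
    A ↦ BCB
    B ↦ ACC
    C ↦ B

A->BCB, B->ACC, C->B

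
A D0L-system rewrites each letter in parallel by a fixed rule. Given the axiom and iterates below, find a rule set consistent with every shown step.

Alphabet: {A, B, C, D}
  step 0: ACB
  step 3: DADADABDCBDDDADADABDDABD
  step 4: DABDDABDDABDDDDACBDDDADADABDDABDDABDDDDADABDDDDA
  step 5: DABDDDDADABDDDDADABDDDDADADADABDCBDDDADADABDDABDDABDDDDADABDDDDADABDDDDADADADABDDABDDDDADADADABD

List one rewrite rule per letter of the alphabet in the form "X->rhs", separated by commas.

A->BD, B->DD, C->CB, D->DA

  step 4 ⇒ step 5: DABDDABDDABDDDDACBDDDADADABDDABDDABDDDDADABDDDDA ⇒ DA·BD·DD·DA·DA·BD·DD·DA·DA·BD·DD·DA·DA·DA·DA·BD·CB·DD·DA·DA·DA·BD·DA·BD·DA·BD·DD·DA·DA·BD·DD·DA·DA·BD·DD·DA·DA·DA·DA·BD·DA·BD·DD·DA·DA·DA·DA·BD
    A ↦ BD
    B ↦ DD
    C ↦ CB
    D ↦ DA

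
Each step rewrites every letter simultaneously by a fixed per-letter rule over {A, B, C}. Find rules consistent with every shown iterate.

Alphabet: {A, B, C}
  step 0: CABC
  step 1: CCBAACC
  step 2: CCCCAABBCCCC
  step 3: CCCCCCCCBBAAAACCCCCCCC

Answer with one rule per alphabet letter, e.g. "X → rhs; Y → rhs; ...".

  step 2 ⇒ step 3: CCCCAABBCCCC ⇒ CC·CC·CC·CC·B·B·AA·AA·CC·CC·CC·CC
    A ↦ B
    B ↦ AA
    C ↦ CC

A->B, B->AA, C->CC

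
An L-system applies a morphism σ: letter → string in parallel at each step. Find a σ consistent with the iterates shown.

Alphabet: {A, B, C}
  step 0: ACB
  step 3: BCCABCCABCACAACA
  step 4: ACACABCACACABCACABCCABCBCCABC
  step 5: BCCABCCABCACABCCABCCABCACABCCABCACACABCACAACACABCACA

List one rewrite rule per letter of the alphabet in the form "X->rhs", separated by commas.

  step 4 ⇒ step 5: ACACABCACACABCACABCCABCBCCABC ⇒ BC·CA·BC·CA·BC·A·CA·BC·CA·BC·CA·BC·A·CA·BC·CA·BC·A·CA·CA·BC·A·CA·A·CA·CA·BC·A·CA
    A ↦ BC
    B ↦ A
    C ↦ CA

A->BC, B->A, C->CA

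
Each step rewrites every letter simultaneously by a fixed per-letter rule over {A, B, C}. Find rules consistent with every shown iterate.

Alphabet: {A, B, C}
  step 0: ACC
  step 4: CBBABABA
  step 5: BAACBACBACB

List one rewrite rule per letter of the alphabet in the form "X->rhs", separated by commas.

  step 4 ⇒ step 5: CBBABABA ⇒ B·A·A·CB·A·CB·A·CB
    A ↦ CB
    B ↦ A
    C ↦ B

A->CB, B->A, C->B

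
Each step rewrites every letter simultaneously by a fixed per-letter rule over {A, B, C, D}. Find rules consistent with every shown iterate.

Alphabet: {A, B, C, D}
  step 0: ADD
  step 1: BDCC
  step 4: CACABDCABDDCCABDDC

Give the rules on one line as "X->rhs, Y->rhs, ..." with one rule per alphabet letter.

A->BD, B->D, C->CA, D->C

  step 0 ⇒ step 1: ADD ⇒ BD·C·C
    A ↦ BD
    D ↦ C
    B ↦ D  (constrained at step 1)
    C ↦ CA  (constrained at step 1)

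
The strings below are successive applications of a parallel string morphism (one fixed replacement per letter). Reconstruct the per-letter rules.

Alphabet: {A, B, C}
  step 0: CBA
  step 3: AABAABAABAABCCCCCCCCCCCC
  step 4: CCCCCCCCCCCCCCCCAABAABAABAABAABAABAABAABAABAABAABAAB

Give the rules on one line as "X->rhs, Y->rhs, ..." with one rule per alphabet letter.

  step 3 ⇒ step 4: AABAABAABAABCCCCCCCCCCCC ⇒ C·C·CC·C·C·CC·C·C·CC·C·C·CC·AAB·AAB·AAB·AAB·AAB·AAB·AAB·AAB·AAB·AAB·AAB·AAB
    A ↦ C
    B ↦ CC
    C ↦ AAB

A->C, B->CC, C->AAB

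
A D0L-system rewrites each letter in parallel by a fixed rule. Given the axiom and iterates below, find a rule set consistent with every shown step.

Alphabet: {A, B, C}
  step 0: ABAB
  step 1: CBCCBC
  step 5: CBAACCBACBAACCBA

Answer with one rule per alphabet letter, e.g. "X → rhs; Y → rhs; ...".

A->CB, B->C, C->A

  step 0 ⇒ step 1: ABAB ⇒ CB·C·CB·C
    A ↦ CB
    B ↦ C
    C ↦ A  (constrained at step 1)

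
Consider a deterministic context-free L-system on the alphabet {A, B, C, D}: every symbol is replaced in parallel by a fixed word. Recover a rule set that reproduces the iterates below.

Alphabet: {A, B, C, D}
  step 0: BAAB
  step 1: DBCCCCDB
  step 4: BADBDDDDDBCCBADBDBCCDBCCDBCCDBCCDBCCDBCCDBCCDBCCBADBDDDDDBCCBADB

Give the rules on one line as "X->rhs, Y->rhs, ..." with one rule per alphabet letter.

A->CC, B->DB, C->DD, D->BA

  step 0 ⇒ step 1: BAAB ⇒ DB·CC·CC·DB
    A ↦ CC
    B ↦ DB
    C ↦ DD  (constrained at step 1)
    D ↦ BA  (constrained at step 1)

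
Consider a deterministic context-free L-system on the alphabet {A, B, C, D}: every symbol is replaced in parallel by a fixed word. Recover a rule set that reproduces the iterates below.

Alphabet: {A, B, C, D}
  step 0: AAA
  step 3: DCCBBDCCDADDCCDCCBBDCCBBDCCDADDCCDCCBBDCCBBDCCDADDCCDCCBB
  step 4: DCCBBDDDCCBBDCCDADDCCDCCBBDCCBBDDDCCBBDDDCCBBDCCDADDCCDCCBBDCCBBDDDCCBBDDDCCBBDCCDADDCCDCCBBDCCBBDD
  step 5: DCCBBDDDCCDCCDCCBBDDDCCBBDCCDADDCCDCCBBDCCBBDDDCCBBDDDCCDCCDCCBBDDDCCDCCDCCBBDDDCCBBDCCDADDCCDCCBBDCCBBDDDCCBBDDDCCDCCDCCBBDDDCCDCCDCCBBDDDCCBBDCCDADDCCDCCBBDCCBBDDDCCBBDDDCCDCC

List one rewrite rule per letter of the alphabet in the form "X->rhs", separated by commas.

A->DAD, B->D, C->B, D->DCC

  step 4 ⇒ step 5: DCCBBDDDCCBBDCCDADDCCDCCBBDCCBBDDDCCBBDDDCCBBDCCDADDCCDCCBBDCCBBDDDCCBBDDDCCBBDCCDADDCCDCCBBDCCBBDD ⇒ DCC·B·B·D·D·DCC·DCC·DCC·B·B·D·D·DCC·B·B·DCC·DAD·DCC·DCC·B·B·DCC·B·B·D·D·DCC·B·B·D·D·DCC·DCC·DCC·B·B·D·D·DCC·DCC·DCC·B·B·D·D·DCC·B·B·DCC·DAD·DCC·DCC·B·B·DCC·B·B·D·D·DCC·B·B·D·D·DCC·DCC·DCC·B·B·D·D·DCC·DCC·DCC·B·B·D·D·DCC·B·B·DCC·DAD·DCC·DCC·B·B·DCC·B·B·D·D·DCC·B·B·D·D·DCC·DCC
    A ↦ DAD
    B ↦ D
    C ↦ B
    D ↦ DCC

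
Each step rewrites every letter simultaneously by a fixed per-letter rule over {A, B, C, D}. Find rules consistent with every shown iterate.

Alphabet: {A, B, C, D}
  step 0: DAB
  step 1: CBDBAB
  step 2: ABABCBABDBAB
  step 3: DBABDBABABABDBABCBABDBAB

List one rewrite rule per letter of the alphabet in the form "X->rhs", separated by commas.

  step 2 ⇒ step 3: ABABCBABDBAB ⇒ DB·AB·DB·AB·AB·AB·DB·AB·CB·AB·DB·AB
    A ↦ DB
    B ↦ AB
    C ↦ AB
    D ↦ CB

A->DB, B->AB, C->AB, D->CB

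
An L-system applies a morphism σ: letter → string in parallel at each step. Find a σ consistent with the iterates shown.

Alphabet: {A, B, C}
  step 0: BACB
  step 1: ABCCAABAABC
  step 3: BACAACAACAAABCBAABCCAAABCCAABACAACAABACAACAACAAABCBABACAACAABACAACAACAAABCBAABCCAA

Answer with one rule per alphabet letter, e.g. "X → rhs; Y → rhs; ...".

A->CAA, B->ABC, C->BA

  step 0 ⇒ step 1: BACB ⇒ ABC·CAA·BA·ABC
    A ↦ CAA
    B ↦ ABC
    C ↦ BA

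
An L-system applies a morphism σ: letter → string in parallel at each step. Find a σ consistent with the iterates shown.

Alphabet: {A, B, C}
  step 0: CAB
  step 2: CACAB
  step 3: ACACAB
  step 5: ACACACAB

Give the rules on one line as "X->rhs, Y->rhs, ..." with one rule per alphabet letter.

A->C, B->AB, C->A

  step 2 ⇒ step 3: CACAB ⇒ A·C·A·C·AB
    A ↦ C
    B ↦ AB
    C ↦ A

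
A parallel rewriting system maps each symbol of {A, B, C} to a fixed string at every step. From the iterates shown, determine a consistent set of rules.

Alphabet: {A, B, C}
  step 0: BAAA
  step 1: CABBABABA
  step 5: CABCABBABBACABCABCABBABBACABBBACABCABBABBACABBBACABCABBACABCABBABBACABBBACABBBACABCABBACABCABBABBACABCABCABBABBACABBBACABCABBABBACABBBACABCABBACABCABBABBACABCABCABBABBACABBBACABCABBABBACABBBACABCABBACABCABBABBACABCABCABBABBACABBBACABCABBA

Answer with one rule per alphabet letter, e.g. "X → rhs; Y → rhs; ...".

A->BA, B->CAB, C->B

  step 0 ⇒ step 1: BAAA ⇒ CAB·BA·BA·BA
    A ↦ BA
    B ↦ CAB
    C ↦ B  (constrained at step 1)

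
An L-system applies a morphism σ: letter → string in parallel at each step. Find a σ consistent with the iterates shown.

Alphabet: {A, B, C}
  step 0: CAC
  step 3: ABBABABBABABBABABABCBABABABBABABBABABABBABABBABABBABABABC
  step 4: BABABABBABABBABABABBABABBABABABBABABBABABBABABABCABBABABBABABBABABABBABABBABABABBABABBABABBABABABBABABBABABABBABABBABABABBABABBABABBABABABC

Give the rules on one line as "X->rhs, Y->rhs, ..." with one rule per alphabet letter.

A->BAB, B->AB, C->ABC

  step 3 ⇒ step 4: ABBABABBABABBABABABCBABABABBABABBABABABBABABBABABBABABABC ⇒ BAB·AB·AB·BAB·AB·BAB·AB·AB·BAB·AB·BAB·AB·AB·BAB·AB·BAB·AB·BAB·AB·ABC·AB·BAB·AB·BAB·AB·BAB·AB·AB·BAB·AB·BAB·AB·AB·BAB·AB·BAB·AB·BAB·AB·AB·BAB·AB·BAB·AB·AB·BAB·AB·BAB·AB·AB·BAB·AB·BAB·AB·BAB·AB·ABC
    A ↦ BAB
    B ↦ AB
    C ↦ ABC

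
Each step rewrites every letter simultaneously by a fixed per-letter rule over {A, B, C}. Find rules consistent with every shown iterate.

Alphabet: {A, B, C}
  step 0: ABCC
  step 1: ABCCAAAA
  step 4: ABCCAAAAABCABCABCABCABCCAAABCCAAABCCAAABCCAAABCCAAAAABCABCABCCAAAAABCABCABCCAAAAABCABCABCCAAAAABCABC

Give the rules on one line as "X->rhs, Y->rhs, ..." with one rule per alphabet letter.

  step 0 ⇒ step 1: ABCC ⇒ ABC·C·AA·AA
    A ↦ ABC
    B ↦ C
    C ↦ AA

A->ABC, B->C, C->AA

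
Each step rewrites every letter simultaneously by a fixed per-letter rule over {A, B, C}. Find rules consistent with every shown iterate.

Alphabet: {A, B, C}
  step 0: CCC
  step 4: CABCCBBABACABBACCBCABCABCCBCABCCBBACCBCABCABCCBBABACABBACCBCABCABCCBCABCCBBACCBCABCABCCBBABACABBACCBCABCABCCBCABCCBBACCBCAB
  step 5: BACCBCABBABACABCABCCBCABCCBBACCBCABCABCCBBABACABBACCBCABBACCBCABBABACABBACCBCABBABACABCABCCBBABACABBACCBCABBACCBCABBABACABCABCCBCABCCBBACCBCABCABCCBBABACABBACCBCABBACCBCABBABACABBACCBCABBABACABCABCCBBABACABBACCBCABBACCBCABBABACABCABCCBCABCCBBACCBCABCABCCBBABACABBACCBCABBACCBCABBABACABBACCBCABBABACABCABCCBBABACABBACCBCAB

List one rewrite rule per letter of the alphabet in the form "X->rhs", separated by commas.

  step 4 ⇒ step 5: CABCCBBABACABBACCBCABCABCCBCABCCBBACCBCABCABCCBBABACABBACCBCABCABCCBCABCCBBACCBCABCABCCBBABACABBACCBCABCABCCBCABCCBBACCBCAB ⇒ BA·CCB·CAB·BA·BA·CAB·CAB·CCB·CAB·CCB·BA·CCB·CAB·CAB·CCB·BA·BA·CAB·BA·CCB·CAB·BA·CCB·CAB·BA·BA·CAB·BA·CCB·CAB·BA·BA·CAB·CAB·CCB·BA·BA·CAB·BA·CCB·CAB·BA·CCB·CAB·BA·BA·CAB·CAB·CCB·CAB·CCB·BA·CCB·CAB·CAB·CCB·BA·BA·CAB·BA·CCB·CAB·BA·CCB·CAB·BA·BA·CAB·BA·CCB·CAB·BA·BA·CAB·CAB·CCB·BA·BA·CAB·BA·CCB·CAB·BA·CCB·CAB·BA·BA·CAB·CAB·CCB·CAB·CCB·BA·CCB·CAB·CAB·CCB·BA·BA·CAB·BA·CCB·CAB·BA·CCB·CAB·BA·BA·CAB·BA·CCB·CAB·BA·BA·CAB·CAB·CCB·BA·BA·CAB·BA·CCB·CAB
    A ↦ CCB
    B ↦ CAB
    C ↦ BA

A->CCB, B->CAB, C->BA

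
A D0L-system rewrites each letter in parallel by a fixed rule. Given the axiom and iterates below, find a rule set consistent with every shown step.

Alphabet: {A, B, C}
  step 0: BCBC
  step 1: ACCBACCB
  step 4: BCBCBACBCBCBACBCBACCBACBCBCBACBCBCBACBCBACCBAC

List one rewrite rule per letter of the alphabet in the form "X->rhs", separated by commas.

  step 0 ⇒ step 1: BCBC ⇒ AC·CB·AC·CB
    B ↦ AC
    C ↦ CB
    A ↦ B  (constrained at step 1)

A->B, B->AC, C->CB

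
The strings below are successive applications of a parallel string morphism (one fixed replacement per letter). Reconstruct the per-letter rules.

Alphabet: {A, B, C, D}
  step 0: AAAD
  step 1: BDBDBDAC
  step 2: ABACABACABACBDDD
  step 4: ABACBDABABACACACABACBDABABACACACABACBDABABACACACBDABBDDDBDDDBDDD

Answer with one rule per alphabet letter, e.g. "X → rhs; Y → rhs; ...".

A->BD, B->AB, C->DD, D->AC

  step 1 ⇒ step 2: BDBDBDAC ⇒ AB·AC·AB·AC·AB·AC·BD·DD
    A ↦ BD
    B ↦ AB
    C ↦ DD
    D ↦ AC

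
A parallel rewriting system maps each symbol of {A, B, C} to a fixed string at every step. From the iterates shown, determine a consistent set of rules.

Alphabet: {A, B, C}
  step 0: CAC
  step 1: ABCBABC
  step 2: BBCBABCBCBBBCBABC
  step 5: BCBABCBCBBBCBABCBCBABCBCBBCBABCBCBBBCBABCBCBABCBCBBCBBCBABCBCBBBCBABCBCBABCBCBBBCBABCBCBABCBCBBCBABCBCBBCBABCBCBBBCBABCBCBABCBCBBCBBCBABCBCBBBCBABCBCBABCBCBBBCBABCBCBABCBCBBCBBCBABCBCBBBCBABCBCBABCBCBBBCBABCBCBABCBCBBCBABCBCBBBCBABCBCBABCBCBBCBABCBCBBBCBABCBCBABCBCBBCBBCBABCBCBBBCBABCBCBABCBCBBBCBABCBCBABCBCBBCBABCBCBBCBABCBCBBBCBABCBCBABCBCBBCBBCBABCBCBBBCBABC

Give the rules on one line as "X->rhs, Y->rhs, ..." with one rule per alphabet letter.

  step 1 ⇒ step 2: ABCBABC ⇒ B·BCB·ABC·BCB·B·BCB·ABC
    A ↦ B
    B ↦ BCB
    C ↦ ABC

A->B, B->BCB, C->ABC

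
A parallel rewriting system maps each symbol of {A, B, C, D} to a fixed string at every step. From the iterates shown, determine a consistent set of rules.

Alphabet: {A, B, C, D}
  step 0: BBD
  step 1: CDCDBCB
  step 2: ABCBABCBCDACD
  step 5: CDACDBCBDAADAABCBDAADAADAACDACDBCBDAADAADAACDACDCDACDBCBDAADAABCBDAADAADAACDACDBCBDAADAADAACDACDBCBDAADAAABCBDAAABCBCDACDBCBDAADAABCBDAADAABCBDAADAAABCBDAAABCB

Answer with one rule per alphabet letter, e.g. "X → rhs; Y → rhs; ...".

A->DAA, B->CD, C->A, D->BCB

  step 1 ⇒ step 2: CDCDBCB ⇒ A·BCB·A·BCB·CD·A·CD
    B ↦ CD
    C ↦ A
    D ↦ BCB
    A ↦ DAA  (constrained at step 2)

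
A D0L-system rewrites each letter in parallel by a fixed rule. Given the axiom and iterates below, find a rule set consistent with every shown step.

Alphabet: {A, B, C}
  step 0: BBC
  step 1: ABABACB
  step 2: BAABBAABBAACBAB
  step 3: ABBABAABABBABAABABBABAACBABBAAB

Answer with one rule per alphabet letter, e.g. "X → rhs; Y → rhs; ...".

A->BA, B->AB, C->ACB

  step 2 ⇒ step 3: BAABBAABBAACBAB ⇒ AB·BA·BA·AB·AB·BA·BA·AB·AB·BA·BA·ACB·AB·BA·AB
    A ↦ BA
    B ↦ AB
    C ↦ ACB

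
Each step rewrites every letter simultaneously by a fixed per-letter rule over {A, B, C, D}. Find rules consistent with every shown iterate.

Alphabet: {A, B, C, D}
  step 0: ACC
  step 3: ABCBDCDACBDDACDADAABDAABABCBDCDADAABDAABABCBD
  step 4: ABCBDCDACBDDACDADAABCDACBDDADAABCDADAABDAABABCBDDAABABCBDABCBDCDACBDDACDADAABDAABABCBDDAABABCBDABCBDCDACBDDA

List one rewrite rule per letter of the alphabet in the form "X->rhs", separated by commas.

A->AB, B->CBD, C->CDA, D->DA

  step 3 ⇒ step 4: ABCBDCDACBDDACDADAABDAABABCBDCDADAABDAABABCBD ⇒ AB·CBD·CDA·CBD·DA·CDA·DA·AB·CDA·CBD·DA·DA·AB·CDA·DA·AB·DA·AB·AB·CBD·DA·AB·AB·CBD·AB·CBD·CDA·CBD·DA·CDA·DA·AB·DA·AB·AB·CBD·DA·AB·AB·CBD·AB·CBD·CDA·CBD·DA
    A ↦ AB
    B ↦ CBD
    C ↦ CDA
    D ↦ DA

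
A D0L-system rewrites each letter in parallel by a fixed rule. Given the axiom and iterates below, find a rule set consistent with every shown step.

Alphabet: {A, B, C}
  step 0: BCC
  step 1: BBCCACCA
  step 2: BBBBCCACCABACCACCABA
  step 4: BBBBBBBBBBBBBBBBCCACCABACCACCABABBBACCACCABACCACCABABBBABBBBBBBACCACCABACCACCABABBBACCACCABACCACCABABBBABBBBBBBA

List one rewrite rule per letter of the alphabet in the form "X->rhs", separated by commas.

A->BA, B->BB, C->CCA

  step 1 ⇒ step 2: BBCCACCA ⇒ BB·BB·CCA·CCA·BA·CCA·CCA·BA
    A ↦ BA
    B ↦ BB
    C ↦ CCA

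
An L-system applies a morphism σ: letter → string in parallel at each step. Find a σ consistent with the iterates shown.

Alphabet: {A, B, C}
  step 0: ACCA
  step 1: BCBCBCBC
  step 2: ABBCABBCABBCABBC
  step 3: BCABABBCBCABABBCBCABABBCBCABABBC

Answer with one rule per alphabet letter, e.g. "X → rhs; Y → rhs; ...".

A->BC, B->AB, C->BC

  step 2 ⇒ step 3: ABBCABBCABBCABBC ⇒ BC·AB·AB·BC·BC·AB·AB·BC·BC·AB·AB·BC·BC·AB·AB·BC
    A ↦ BC
    B ↦ AB
    C ↦ BC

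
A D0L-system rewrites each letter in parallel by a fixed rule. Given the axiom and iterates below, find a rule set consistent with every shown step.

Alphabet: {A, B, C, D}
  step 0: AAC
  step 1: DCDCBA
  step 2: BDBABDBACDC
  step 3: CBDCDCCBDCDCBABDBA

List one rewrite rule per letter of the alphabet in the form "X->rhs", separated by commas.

A->DC, B->C, C->BA, D->BD

  step 2 ⇒ step 3: BDBABDBACDC ⇒ C·BD·C·DC·C·BD·C·DC·BA·BD·BA
    A ↦ DC
    B ↦ C
    C ↦ BA
    D ↦ BD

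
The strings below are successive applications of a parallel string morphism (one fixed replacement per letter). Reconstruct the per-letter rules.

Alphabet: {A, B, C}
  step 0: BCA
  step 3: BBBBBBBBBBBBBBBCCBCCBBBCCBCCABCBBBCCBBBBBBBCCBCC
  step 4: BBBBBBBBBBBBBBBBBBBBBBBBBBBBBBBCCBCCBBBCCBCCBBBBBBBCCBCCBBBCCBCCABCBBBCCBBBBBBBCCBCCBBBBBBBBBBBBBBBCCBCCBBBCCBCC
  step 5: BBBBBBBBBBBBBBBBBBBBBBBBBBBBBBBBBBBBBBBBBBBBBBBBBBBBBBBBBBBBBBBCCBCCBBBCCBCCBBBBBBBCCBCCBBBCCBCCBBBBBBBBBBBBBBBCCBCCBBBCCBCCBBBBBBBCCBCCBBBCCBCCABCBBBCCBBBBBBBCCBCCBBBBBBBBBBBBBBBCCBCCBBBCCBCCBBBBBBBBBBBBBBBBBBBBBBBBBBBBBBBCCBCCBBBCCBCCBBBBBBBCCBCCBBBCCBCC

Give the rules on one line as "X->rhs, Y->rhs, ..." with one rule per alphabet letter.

A->ABC, B->BB, C->BCC

  step 4 ⇒ step 5: BBBBBBBBBBBBBBBBBBBBBBBBBBBBBBBCCBCCBBBCCBCCBBBBBBBCCBCCBBBCCBCCABCBBBCCBBBBBBBCCBCCBBBBBBBBBBBBBBBCCBCCBBBCCBCC ⇒ BB·BB·BB·BB·BB·BB·BB·BB·BB·BB·BB·BB·BB·BB·BB·BB·BB·BB·BB·BB·BB·BB·BB·BB·BB·BB·BB·BB·BB·BB·BB·BCC·BCC·BB·BCC·BCC·BB·BB·BB·BCC·BCC·BB·BCC·BCC·BB·BB·BB·BB·BB·BB·BB·BCC·BCC·BB·BCC·BCC·BB·BB·BB·BCC·BCC·BB·BCC·BCC·ABC·BB·BCC·BB·BB·BB·BCC·BCC·BB·BB·BB·BB·BB·BB·BB·BCC·BCC·BB·BCC·BCC·BB·BB·BB·BB·BB·BB·BB·BB·BB·BB·BB·BB·BB·BB·BB·BCC·BCC·BB·BCC·BCC·BB·BB·BB·BCC·BCC·BB·BCC·BCC
    A ↦ ABC
    B ↦ BB
    C ↦ BCC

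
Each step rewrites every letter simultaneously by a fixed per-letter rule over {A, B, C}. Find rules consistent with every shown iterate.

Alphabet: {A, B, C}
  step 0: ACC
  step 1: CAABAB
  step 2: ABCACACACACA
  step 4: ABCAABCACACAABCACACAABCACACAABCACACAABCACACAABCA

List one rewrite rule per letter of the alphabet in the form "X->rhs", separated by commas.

A->CA, B->CA, C->AB

  step 1 ⇒ step 2: CAABAB ⇒ AB·CA·CA·CA·CA·CA
    A ↦ CA
    B ↦ CA
    C ↦ AB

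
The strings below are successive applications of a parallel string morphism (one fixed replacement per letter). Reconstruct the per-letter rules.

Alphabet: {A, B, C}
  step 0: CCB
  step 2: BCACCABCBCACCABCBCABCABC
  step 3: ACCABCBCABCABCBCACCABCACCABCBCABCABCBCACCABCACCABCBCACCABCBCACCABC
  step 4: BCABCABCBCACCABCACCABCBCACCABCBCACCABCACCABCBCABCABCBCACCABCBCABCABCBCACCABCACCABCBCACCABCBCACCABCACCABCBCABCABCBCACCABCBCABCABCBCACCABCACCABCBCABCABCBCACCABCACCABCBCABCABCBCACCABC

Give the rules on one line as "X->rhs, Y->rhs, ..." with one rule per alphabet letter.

A->BC, B->ACC, C->ABC

  step 3 ⇒ step 4: ACCABCBCABCABCBCACCABCACCABCBCABCABCBCACCABCACCABCBCACCABCBCACCABC ⇒ BC·ABC·ABC·BC·ACC·ABC·ACC·ABC·BC·ACC·ABC·BC·ACC·ABC·ACC·ABC·BC·ABC·ABC·BC·ACC·ABC·BC·ABC·ABC·BC·ACC·ABC·ACC·ABC·BC·ACC·ABC·BC·ACC·ABC·ACC·ABC·BC·ABC·ABC·BC·ACC·ABC·BC·ABC·ABC·BC·ACC·ABC·ACC·ABC·BC·ABC·ABC·BC·ACC·ABC·ACC·ABC·BC·ABC·ABC·BC·ACC·ABC
    A ↦ BC
    B ↦ ACC
    C ↦ ABC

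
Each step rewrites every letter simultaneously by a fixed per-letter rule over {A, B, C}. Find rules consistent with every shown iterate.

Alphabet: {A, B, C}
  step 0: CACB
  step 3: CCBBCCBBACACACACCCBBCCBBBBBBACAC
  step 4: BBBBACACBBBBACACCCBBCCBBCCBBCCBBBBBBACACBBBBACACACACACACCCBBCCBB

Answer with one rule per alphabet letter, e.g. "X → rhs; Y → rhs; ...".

  step 3 ⇒ step 4: CCBBCCBBACACACACCCBBCCBBBBBBACAC ⇒ BB·BB·AC·AC·BB·BB·AC·AC·CC·BB·CC·BB·CC·BB·CC·BB·BB·BB·AC·AC·BB·BB·AC·AC·AC·AC·AC·AC·CC·BB·CC·BB
    A ↦ CC
    B ↦ AC
    C ↦ BB

A->CC, B->AC, C->BB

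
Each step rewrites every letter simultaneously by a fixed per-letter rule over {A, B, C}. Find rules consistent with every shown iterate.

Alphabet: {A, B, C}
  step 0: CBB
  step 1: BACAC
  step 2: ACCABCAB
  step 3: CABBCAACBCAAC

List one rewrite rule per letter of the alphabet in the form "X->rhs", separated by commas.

A->CA, B->AC, C->B

  step 2 ⇒ step 3: ACCABCAB ⇒ CA·B·B·CA·AC·B·CA·AC
    A ↦ CA
    B ↦ AC
    C ↦ B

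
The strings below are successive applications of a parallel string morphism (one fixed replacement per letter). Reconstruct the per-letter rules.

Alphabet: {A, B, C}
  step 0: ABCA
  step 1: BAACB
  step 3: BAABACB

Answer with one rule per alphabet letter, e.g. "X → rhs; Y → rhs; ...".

A->B, B->A, C->AC

  step 0 ⇒ step 1: ABCA ⇒ B·A·AC·B
    A ↦ B
    B ↦ A
    C ↦ AC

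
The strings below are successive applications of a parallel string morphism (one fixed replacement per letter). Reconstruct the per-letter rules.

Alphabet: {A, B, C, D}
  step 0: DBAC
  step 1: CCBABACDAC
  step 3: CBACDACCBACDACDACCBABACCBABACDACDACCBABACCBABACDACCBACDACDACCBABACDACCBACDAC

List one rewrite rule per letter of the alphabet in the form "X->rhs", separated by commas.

A->BAC, B->CBA, C->DAC, D->C

  step 0 ⇒ step 1: DBAC ⇒ C·CBA·BAC·DAC
    A ↦ BAC
    B ↦ CBA
    C ↦ DAC
    D ↦ C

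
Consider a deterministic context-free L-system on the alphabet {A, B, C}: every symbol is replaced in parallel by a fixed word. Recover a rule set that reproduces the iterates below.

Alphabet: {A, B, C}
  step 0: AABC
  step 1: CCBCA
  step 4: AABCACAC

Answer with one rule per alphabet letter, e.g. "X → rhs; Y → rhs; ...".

A->C, B->BC, C->A

  step 0 ⇒ step 1: AABC ⇒ C·C·BC·A
    A ↦ C
    B ↦ BC
    C ↦ A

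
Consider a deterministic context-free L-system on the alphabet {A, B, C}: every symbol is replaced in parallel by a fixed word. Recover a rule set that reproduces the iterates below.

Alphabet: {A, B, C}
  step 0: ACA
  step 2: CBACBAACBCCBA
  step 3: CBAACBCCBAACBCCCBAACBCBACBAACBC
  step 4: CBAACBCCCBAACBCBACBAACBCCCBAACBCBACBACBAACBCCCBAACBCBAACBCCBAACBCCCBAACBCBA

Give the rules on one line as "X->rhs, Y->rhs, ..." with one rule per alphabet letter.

A->C, B->ACB, C->CBA

  step 3 ⇒ step 4: CBAACBCCBAACBCCCBAACBCBACBAACBC ⇒ CBA·ACB·C·C·CBA·ACB·CBA·CBA·ACB·C·C·CBA·ACB·CBA·CBA·CBA·ACB·C·C·CBA·ACB·CBA·ACB·C·CBA·ACB·C·C·CBA·ACB·CBA
    A ↦ C
    B ↦ ACB
    C ↦ CBA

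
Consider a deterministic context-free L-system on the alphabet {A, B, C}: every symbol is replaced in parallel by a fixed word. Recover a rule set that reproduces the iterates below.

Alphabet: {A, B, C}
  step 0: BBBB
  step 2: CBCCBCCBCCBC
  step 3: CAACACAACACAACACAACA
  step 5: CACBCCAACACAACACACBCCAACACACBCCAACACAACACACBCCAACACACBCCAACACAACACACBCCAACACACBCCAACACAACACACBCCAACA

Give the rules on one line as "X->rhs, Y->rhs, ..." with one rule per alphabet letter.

A->CBC, B->A, C->CA

  step 2 ⇒ step 3: CBCCBCCBCCBC ⇒ CA·A·CA·CA·A·CA·CA·A·CA·CA·A·CA
    B ↦ A
    C ↦ CA
    A ↦ CBC  (constrained at step 3)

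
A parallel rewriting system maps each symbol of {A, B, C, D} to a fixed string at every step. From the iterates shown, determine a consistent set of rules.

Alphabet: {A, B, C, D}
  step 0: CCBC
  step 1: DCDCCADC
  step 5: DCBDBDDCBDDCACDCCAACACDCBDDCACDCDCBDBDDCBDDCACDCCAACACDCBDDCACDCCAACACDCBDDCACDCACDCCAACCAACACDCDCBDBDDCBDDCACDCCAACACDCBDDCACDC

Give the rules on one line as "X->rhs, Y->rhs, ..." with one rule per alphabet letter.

A->BD, B->CA, C->DC, D->AC

  step 0 ⇒ step 1: CCBC ⇒ DC·DC·CA·DC
    B ↦ CA
    C ↦ DC
    A ↦ BD  (constrained at step 1)
    D ↦ AC  (constrained at step 1)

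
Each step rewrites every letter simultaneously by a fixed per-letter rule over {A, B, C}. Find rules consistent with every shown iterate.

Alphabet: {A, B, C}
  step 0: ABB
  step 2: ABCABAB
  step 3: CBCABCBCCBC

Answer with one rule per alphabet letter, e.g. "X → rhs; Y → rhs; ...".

A->CB, B->C, C->AB

  step 2 ⇒ step 3: ABCABAB ⇒ CB·C·AB·CB·C·CB·C
    A ↦ CB
    B ↦ C
    C ↦ AB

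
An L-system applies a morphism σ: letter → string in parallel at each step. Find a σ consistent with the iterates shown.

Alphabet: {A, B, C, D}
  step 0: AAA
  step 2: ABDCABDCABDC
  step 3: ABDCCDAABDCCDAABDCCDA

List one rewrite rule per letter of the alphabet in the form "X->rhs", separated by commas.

A->AB, B->DC, C->DA, D->C

  step 2 ⇒ step 3: ABDCABDCABDC ⇒ AB·DC·C·DA·AB·DC·C·DA·AB·DC·C·DA
    A ↦ AB
    B ↦ DC
    C ↦ DA
    D ↦ C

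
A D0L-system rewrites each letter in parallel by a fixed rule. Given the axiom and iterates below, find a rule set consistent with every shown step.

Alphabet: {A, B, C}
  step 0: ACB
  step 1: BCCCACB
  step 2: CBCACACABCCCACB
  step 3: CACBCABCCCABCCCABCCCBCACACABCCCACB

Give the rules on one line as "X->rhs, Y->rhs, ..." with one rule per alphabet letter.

A->BCC, B->CB, C->CA

  step 2 ⇒ step 3: CBCACACABCCCACB ⇒ CA·CB·CA·BCC·CA·BCC·CA·BCC·CB·CA·CA·CA·BCC·CA·CB
    A ↦ BCC
    B ↦ CB
    C ↦ CA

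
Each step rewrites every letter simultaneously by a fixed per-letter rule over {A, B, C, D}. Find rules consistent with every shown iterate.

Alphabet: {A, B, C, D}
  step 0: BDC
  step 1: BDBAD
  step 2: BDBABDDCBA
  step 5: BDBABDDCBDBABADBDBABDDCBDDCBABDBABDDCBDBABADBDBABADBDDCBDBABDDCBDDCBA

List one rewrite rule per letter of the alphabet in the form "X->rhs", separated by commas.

A->DC, B->BD, C->D, D->BA

  step 1 ⇒ step 2: BDBAD ⇒ BD·BA·BD·DC·BA
    A ↦ DC
    B ↦ BD
    D ↦ BA
  step 0 ⇒ step 1: BDC ⇒ BD·BA·D
    C ↦ D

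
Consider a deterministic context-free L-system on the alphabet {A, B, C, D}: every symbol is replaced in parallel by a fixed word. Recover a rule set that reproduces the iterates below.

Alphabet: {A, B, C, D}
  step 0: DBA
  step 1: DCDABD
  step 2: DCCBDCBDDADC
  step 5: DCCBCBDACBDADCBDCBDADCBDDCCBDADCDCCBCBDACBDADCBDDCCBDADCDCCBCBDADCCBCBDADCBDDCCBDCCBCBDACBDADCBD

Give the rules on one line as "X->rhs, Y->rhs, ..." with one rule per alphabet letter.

  step 1 ⇒ step 2: DCDABD ⇒ DC·CB·DC·BD·DA·DC
    A ↦ BD
    B ↦ DA
    C ↦ CB
    D ↦ DC

A->BD, B->DA, C->CB, D->DC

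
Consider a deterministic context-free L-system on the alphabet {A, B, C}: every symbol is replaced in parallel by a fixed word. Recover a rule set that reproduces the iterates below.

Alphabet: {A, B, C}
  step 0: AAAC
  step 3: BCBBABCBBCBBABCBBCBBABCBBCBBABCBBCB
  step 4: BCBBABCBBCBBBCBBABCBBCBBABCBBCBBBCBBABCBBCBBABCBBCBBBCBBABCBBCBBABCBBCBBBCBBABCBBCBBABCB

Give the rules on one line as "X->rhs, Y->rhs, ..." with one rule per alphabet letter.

  step 3 ⇒ step 4: BCBBABCBBCBBABCBBCBBABCBBCBBABCBBCB ⇒ BCB·BA·BCB·BCB·B·BCB·BA·BCB·BCB·BA·BCB·BCB·B·BCB·BA·BCB·BCB·BA·BCB·BCB·B·BCB·BA·BCB·BCB·BA·BCB·BCB·B·BCB·BA·BCB·BCB·BA·BCB
    A ↦ B
    B ↦ BCB
    C ↦ BA

A->B, B->BCB, C->BA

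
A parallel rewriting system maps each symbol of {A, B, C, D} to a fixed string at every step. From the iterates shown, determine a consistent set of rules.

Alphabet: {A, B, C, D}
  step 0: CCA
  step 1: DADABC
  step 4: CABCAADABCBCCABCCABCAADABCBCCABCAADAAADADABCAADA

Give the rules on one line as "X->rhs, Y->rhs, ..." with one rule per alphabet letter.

A->BC, B->AA, C->DA, D->CA

  step 0 ⇒ step 1: CCA ⇒ DA·DA·BC
    A ↦ BC
    C ↦ DA
    B ↦ AA  (constrained at step 1)
    D ↦ CA  (constrained at step 1)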